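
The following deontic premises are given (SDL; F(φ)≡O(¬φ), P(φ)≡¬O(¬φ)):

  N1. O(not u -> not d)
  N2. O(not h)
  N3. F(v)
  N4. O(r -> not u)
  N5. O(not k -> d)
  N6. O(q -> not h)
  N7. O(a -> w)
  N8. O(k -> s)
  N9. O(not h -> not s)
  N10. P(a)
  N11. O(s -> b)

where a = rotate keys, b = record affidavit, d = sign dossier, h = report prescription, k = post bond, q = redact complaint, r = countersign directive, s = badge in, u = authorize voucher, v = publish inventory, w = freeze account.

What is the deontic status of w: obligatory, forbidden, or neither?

Premise 7 is O(a -> w), but O(a) is not derivable from the premises (the permission P(a) asserts only not O(not a), not O(a)), so it does not yield O(w).
No premise or chain of K-axiom applications forces O(w), and none forces O(not w). So w is neither obligatory nor forbidden under these norms.

Neither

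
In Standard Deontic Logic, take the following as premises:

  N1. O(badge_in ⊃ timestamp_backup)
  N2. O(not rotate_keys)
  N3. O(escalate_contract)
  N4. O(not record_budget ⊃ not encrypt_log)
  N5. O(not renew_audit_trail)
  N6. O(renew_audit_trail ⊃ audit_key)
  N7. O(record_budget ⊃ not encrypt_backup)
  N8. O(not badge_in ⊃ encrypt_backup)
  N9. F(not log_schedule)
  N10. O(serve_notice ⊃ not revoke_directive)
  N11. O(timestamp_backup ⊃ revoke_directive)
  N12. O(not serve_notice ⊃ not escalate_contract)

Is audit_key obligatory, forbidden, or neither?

Premise 6 is O(renew_audit_trail ⊃ audit_key), but O(renew_audit_trail) is not derivable from the premises, so it does not yield O(audit_key).
No premise or chain of K-axiom applications forces O(audit_key), and none forces O(not audit_key). So audit_key is neither obligatory nor forbidden under these norms.

Neither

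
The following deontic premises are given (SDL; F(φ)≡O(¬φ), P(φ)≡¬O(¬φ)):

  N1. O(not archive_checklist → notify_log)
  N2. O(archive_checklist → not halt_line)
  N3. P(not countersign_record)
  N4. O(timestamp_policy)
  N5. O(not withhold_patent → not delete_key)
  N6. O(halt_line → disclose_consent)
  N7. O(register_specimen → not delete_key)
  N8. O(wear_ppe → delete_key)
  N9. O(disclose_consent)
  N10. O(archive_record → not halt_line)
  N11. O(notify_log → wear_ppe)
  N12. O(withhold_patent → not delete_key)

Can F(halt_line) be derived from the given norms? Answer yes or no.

Yes

By case analysis on not withhold_patent: premise 5 gives O(not withhold_patent → not delete_key) and premise 12 gives O(withhold_patent → not delete_key), so O(not delete_key) either way.
Premise 8, O(wear_ppe → delete_key), contraposes to O(not delete_key → not wear_ppe); with O(not delete_key) we get O(not wear_ppe).
Premise 11 is O(notify_log → wear_ppe); contrapositively O(not wear_ppe → not notify_log). Since O(not wear_ppe) holds, K gives O(not notify_log).
Premise 1, O(not archive_checklist → notify_log), contraposes to O(not notify_log → archive_checklist); with O(not notify_log) we get O(archive_checklist).
Applying K to premise 2 (O(archive_checklist → not halt_line)) and O(archive_checklist) yields O(not halt_line).
Premises 3, 4, 6, 7, 9, 10 do not contribute to this derivation.
So O(not halt_line) holds, i.e. F(halt_line). The claim follows.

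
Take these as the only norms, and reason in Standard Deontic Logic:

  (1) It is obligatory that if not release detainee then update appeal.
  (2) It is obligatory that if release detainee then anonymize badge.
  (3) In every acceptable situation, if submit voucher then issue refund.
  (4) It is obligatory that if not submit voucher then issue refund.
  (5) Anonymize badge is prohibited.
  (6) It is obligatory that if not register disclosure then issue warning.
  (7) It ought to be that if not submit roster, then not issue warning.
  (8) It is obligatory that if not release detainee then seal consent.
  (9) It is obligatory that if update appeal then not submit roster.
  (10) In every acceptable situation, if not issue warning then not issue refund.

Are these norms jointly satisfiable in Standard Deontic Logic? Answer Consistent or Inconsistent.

Inconsistent

Premises 4 and 3 cover both cases: O(¬submit_voucher → issue_refund) and O(submit_voucher → issue_refund). Since ¬submit_voucher ∨ submit_voucher is a tautology, O(issue_refund) follows.
Premise 10 is O(¬issue_warning → ¬issue_refund); contrapositively O(issue_refund → issue_warning). Since O(issue_refund) holds, K gives O(issue_warning).
The contrapositive of premise 7 (O(¬submit_roster → ¬issue_warning)) is O(issue_warning → submit_roster), and O(issue_warning) is already established, so O(submit_roster).
Premise 9 is O(update_appeal → ¬submit_roster); contrapositively O(submit_roster → ¬update_appeal). Since O(submit_roster) holds, K gives O(¬update_appeal).
The contrapositive of premise 1 (O(¬release_detainee → update_appeal)) is O(¬update_appeal → release_detainee), and O(¬update_appeal) is already established, so O(release_detainee).
With premise 2, O(release_detainee → anonymize_badge), the K-axiom yields O(anonymize_badge).
But premise 5, F(anonymize_badge), means O(¬anonymize_badge).
We now have both O(anonymize_badge) and O(¬anonymize_badge) — anonymize_badge is simultaneously obligatory and forbidden, violating the D-axiom.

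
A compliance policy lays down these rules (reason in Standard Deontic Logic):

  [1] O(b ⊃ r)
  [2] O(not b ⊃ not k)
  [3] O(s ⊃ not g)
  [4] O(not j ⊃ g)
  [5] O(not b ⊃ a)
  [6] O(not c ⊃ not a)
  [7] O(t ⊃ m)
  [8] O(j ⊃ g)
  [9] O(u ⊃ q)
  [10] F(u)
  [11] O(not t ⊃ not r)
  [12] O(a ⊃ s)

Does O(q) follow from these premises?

Premise 9 is O(u ⊃ q), but O(u) is not derivable from the premises, so it does not yield O(q).
No other premise forces O(q). An ideal world satisfying every premise can still have q false, so O(q) is not derivable.

No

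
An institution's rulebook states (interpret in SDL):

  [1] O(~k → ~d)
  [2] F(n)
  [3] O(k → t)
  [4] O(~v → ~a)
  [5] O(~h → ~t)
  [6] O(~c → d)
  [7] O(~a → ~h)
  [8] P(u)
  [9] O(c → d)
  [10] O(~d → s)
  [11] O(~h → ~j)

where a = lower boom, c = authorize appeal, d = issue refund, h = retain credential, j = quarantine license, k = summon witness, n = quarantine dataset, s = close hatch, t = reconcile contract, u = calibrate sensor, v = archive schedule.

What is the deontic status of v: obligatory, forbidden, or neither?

Obligatory

By case analysis on ~c: premise 6 gives O(~c → d) and premise 9 gives O(c → d), so O(d) either way.
The contrapositive of premise 1 (O(~k → ~d)) is O(d → k), and O(d) is already established, so O(k).
Premise 3 is O(k → t); since O(k), deontic closure gives O(t).
Premise 5 is O(~h → ~t); contrapositively O(t → h). Since O(t) holds, K gives O(h).
The contrapositive of premise 7 (O(~a → ~h)) is O(h → a), and O(h) is already established, so O(a).
The contrapositive of premise 4 (O(~v → ~a)) is O(a → v), and O(a) is already established, so O(v).
Premises 2, 8, 10, 11 do not contribute to this derivation.
Hence v is obligatory.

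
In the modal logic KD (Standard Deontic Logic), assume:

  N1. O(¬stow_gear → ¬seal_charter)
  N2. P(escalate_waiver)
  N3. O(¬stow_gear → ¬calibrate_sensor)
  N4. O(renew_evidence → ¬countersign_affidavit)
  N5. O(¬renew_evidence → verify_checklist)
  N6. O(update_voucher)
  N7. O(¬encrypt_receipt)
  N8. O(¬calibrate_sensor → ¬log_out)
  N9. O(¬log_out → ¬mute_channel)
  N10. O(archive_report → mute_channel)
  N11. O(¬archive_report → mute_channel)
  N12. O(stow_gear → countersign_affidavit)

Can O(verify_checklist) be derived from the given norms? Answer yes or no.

By case analysis on archive_report: premise 10 gives O(archive_report → mute_channel) and premise 11 gives O(¬archive_report → mute_channel), so O(mute_channel) either way.
Premise 9 is O(¬log_out → ¬mute_channel); contrapositively O(mute_channel → log_out). Since O(mute_channel) holds, K gives O(log_out).
The contrapositive of premise 8 (O(¬calibrate_sensor → ¬log_out)) is O(log_out → calibrate_sensor), and O(log_out) is already established, so O(calibrate_sensor).
The contrapositive of premise 3 (O(¬stow_gear → ¬calibrate_sensor)) is O(calibrate_sensor → stow_gear), and O(calibrate_sensor) is already established, so O(stow_gear).
From O(stow_gear) and premise 12, O(stow_gear → countersign_affidavit), we obtain O(countersign_affidavit).
The contrapositive of premise 4 (O(renew_evidence → ¬countersign_affidavit)) is O(countersign_affidavit → ¬renew_evidence), and O(countersign_affidavit) is already established, so O(¬renew_evidence).
From O(¬renew_evidence) and premise 5, O(¬renew_evidence → verify_checklist), we obtain O(verify_checklist).
Premises 1, 2, 6, 7 do not contribute to this derivation.
So O(verify_checklist) follows.

Yes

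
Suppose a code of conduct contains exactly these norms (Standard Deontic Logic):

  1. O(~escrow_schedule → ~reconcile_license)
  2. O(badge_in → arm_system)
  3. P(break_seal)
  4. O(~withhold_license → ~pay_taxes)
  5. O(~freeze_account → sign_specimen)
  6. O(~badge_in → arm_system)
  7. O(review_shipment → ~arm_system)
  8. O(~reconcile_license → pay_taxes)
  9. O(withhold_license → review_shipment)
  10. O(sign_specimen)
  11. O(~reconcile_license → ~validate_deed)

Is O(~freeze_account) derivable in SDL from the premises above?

No

Premise 5 is O(~freeze_account → sign_specimen); even if O(sign_specimen) held, inferring O(~freeze_account) would be affirming the consequent — invalid.
No other premise forces O(~freeze_account). An ideal world satisfying every premise can still have ~freeze_account false, so O(~freeze_account) is not derivable.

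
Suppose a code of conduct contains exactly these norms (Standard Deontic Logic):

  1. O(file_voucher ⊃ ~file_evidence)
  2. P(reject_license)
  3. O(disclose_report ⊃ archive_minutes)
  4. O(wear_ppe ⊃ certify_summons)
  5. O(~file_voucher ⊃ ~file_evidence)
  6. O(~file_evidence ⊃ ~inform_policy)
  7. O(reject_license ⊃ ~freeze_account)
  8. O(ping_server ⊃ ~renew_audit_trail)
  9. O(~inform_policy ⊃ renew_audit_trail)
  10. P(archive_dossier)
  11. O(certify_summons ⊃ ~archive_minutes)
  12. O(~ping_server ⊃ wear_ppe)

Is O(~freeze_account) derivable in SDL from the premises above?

No

Premise 7 is O(reject_license ⊃ ~freeze_account), but O(reject_license) is not derivable from the premises (the permission P(reject_license) asserts only ~O(~reject_license), not O(reject_license)), so it does not yield O(~freeze_account).
No other premise forces O(~freeze_account). An ideal world satisfying every premise can still have ~freeze_account false, so O(~freeze_account) is not derivable.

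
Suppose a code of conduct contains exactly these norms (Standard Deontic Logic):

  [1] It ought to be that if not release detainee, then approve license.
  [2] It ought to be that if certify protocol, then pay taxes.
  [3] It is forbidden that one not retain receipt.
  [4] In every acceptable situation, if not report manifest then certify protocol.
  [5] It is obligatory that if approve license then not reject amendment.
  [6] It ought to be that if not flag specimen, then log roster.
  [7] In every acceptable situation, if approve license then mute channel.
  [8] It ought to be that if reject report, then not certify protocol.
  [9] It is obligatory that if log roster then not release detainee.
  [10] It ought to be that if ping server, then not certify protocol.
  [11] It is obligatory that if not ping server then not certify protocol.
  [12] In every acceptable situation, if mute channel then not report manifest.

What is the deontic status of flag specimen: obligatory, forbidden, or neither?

Obligatory

Premises 10 and 11 cover both cases: O(ping_server → ¬certify_protocol) and O(¬ping_server → ¬certify_protocol). Since ping_server ∨ ¬ping_server is a tautology, O(¬certify_protocol) follows.
The contrapositive of premise 4 (O(¬report_manifest → certify_protocol)) is O(¬certify_protocol → report_manifest), and O(¬certify_protocol) is already established, so O(report_manifest).
Premise 12 is O(mute_channel → ¬report_manifest); contrapositively O(report_manifest → ¬mute_channel). Since O(report_manifest) holds, K gives O(¬mute_channel).
Premise 7, O(approve_license → mute_channel), contraposes to O(¬mute_channel → ¬approve_license); with O(¬mute_channel) we get O(¬approve_license).
Premise 1 is O(¬release_detainee → approve_license); contrapositively O(¬approve_license → release_detainee). Since O(¬approve_license) holds, K gives O(release_detainee).
Premise 9 is O(log_roster → ¬release_detainee); contrapositively O(release_detainee → ¬log_roster). Since O(release_detainee) holds, K gives O(¬log_roster).
The contrapositive of premise 6 (O(¬flag_specimen → log_roster)) is O(¬log_roster → flag_specimen), and O(¬log_roster) is already established, so O(flag_specimen).
Premises 2, 3, 5, 8 do not contribute to this derivation.
Hence flag_specimen is obligatory.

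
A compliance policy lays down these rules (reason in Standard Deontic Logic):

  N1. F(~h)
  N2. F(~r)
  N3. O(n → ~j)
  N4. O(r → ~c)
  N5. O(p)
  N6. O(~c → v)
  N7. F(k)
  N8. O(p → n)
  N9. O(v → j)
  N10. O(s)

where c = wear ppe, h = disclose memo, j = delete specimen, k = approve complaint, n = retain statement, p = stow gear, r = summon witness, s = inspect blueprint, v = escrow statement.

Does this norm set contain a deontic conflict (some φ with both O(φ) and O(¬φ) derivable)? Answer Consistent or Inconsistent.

F(~r) at premise 2 means O(r).
From O(r) and premise 4, O(r → ~c), we obtain O(~c).
Applying K to premise 6 (O(~c → v)) and O(~c) yields O(v).
From O(v) and premise 9, O(v → j), we obtain O(j).
Premise 3, O(n → ~j), contraposes to O(j → ~n); with O(j) we get O(~n).
Premise 8, O(p → n), contraposes to O(~n → ~p); with O(~n) we get O(~p).
Yet premise 5 states O(p).
We now have both O(~p) and O(p) — p is simultaneously obligatory and forbidden, violating the D-axiom.

Inconsistent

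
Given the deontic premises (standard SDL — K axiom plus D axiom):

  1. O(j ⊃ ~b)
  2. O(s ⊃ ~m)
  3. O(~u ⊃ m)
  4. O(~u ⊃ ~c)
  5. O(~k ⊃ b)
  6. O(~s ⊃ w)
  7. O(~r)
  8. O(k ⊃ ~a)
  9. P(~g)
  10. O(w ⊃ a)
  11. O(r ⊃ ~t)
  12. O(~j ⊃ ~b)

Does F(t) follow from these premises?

Premise 11 is O(r ⊃ ~t), but O(r) is not derivable from the premises, so it does not yield O(~t).
No other premise forces O(~t). An ideal world satisfying every premise can still have t true, so F(t) is not derivable.

No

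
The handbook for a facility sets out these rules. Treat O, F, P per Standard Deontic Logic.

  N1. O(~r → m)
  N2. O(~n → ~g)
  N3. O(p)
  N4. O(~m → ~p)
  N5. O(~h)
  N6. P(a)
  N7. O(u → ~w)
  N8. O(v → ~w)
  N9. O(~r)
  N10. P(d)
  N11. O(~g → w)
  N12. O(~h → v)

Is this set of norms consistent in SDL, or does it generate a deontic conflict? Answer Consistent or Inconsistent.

Consistent

Premise 4 is O(~m → ~p), but O(~m) is not derivable from the premises, so it does not yield O(~p).
So O(~p) is not derivable, and the apparent clash with O(p) does not arise.
A world satisfying every obligation exists (e.g. a=false, d=false, g=true, h=false, m=true, n=true, p=true, r=false, u=false, v=true, w=false); no atom is both obligatory and forbidden, so the set is consistent.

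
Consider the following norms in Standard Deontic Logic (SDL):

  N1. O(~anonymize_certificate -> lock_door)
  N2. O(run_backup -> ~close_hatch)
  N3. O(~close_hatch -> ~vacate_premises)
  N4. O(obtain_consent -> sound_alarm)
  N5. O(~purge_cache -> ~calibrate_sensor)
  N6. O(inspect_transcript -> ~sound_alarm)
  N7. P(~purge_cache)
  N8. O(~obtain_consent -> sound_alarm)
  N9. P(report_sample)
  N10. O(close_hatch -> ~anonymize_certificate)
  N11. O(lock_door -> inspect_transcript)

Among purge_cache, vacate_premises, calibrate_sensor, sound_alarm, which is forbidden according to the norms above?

Premises 4 and 8 are O(obtain_consent -> sound_alarm) and O(~obtain_consent -> sound_alarm); every ideal world satisfies obtain_consent or ~obtain_consent, so in either case sound_alarm holds — hence O(sound_alarm).
Premise 6, O(inspect_transcript -> ~sound_alarm), contraposes to O(sound_alarm -> ~inspect_transcript); with O(sound_alarm) we get O(~inspect_transcript).
Premise 11, O(lock_door -> inspect_transcript), contraposes to O(~inspect_transcript -> ~lock_door); with O(~inspect_transcript) we get O(~lock_door).
The contrapositive of premise 1 (O(~anonymize_certificate -> lock_door)) is O(~lock_door -> anonymize_certificate), and O(~lock_door) is already established, so O(anonymize_certificate).
The contrapositive of premise 10 (O(close_hatch -> ~anonymize_certificate)) is O(anonymize_certificate -> ~close_hatch), and O(anonymize_certificate) is already established, so O(~close_hatch).
With premise 3, O(~close_hatch -> ~vacate_premises), the K-axiom yields O(~vacate_premises).
So O(~vacate_premises) holds, i.e. vacate_premises is forbidden. None of the other listed options is forbidden under the premises.

vacate_premises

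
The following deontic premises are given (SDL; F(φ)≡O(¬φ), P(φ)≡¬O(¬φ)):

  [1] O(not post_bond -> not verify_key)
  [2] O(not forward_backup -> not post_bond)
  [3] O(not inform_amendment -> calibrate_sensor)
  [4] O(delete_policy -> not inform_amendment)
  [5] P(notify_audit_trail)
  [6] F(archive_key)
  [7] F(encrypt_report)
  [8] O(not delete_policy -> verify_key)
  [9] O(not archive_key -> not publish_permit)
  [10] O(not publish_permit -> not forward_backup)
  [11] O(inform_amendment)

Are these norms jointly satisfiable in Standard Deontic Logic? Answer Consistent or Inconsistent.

Premise 11 states O(inform_amendment) outright.
The contrapositive of premise 4 (O(delete_policy -> not inform_amendment)) is O(inform_amendment -> not delete_policy), and O(inform_amendment) is already established, so O(not delete_policy).
Applying K to premise 8 (O(not delete_policy -> verify_key)) and O(not delete_policy) yields O(verify_key).
Premise 1, O(not post_bond -> not verify_key), contraposes to O(verify_key -> post_bond); with O(verify_key) we get O(post_bond).
Premise 2, O(not forward_backup -> not post_bond), contraposes to O(post_bond -> forward_backup); with O(post_bond) we get O(forward_backup).
Premise 10, O(not publish_permit -> not forward_backup), contraposes to O(forward_backup -> publish_permit); with O(forward_backup) we get O(publish_permit).
Premise 9 is O(not archive_key -> not publish_permit); contrapositively O(publish_permit -> archive_key). Since O(publish_permit) holds, K gives O(archive_key).
But premise 6, F(archive_key), means O(not archive_key).
We now have both O(archive_key) and O(not archive_key) — archive_key is simultaneously obligatory and forbidden, violating the D-axiom.

Inconsistent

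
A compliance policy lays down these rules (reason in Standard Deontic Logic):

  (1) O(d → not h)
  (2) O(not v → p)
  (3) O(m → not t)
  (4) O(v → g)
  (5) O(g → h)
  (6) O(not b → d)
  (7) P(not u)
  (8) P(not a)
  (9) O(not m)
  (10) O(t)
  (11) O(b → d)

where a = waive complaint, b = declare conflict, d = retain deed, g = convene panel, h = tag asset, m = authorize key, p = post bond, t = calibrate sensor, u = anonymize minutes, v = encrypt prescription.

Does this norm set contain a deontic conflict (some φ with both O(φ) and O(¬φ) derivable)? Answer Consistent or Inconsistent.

Consistent

Premise 3 is O(m → not t), but O(m) is not derivable from the premises, so it does not yield O(not t).
So O(not t) is not derivable, and the apparent clash with O(t) does not arise.
A world satisfying every obligation exists (e.g. a=false, b=false, d=true, g=false, h=false, m=false, p=true, t=true, u=false, v=false); no atom is both obligatory and forbidden, so the set is consistent.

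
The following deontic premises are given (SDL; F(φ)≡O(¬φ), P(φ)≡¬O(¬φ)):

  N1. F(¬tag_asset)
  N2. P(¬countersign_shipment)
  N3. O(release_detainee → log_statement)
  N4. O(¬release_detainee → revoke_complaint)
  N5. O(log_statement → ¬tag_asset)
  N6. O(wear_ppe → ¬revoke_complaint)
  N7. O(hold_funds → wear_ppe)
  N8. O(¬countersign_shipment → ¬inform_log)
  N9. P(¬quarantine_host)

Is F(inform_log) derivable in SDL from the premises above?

No

Premise 8 is O(¬countersign_shipment → ¬inform_log), but O(¬countersign_shipment) is not derivable from the premises (the permission P(¬countersign_shipment) asserts only ¬O(countersign_shipment), not O(¬countersign_shipment)), so it does not yield O(¬inform_log).
No other premise forces O(¬inform_log). An ideal world satisfying every premise can still have inform_log true, so F(inform_log) is not derivable.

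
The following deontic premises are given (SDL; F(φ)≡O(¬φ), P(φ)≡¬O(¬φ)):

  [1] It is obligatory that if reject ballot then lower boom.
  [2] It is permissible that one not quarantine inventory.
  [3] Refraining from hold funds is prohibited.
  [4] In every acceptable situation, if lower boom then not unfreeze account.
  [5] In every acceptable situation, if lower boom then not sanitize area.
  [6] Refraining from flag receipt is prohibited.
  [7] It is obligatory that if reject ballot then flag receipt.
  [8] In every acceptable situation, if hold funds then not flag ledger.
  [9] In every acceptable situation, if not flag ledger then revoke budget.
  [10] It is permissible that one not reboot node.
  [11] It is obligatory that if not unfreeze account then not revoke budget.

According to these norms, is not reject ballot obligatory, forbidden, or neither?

Premise 3 is F(¬hold_funds), i.e. O(hold_funds).
From O(hold_funds) and premise 8, O(hold_funds → ¬flag_ledger), we obtain O(¬flag_ledger).
Applying K to premise 9 (O(¬flag_ledger → revoke_budget)) and O(¬flag_ledger) yields O(revoke_budget).
Premise 11, O(¬unfreeze_account → ¬revoke_budget), contraposes to O(revoke_budget → unfreeze_account); with O(revoke_budget) we get O(unfreeze_account).
The contrapositive of premise 4 (O(lower_boom → ¬unfreeze_account)) is O(unfreeze_account → ¬lower_boom), and O(unfreeze_account) is already established, so O(¬lower_boom).
Premise 1 is O(reject_ballot → lower_boom); contrapositively O(¬lower_boom → ¬reject_ballot). Since O(¬lower_boom) holds, K gives O(¬reject_ballot).
Premises 2, 5, 6, 7, 10 do not contribute to this derivation.
Hence ¬reject_ballot is obligatory.

Obligatory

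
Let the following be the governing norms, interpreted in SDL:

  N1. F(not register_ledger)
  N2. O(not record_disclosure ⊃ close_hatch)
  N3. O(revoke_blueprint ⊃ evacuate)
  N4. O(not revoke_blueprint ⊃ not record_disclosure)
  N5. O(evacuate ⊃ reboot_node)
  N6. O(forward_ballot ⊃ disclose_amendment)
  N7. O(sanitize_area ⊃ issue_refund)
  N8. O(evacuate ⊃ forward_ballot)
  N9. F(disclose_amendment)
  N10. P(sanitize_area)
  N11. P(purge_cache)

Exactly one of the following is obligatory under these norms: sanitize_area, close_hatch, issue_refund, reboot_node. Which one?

F(disclose_amendment) at premise 9 means O(not disclose_amendment).
Premise 6 is O(forward_ballot ⊃ disclose_amendment); contrapositively O(not disclose_amendment ⊃ not forward_ballot). Since O(not disclose_amendment) holds, K gives O(not forward_ballot).
Premise 8, O(evacuate ⊃ forward_ballot), contraposes to O(not forward_ballot ⊃ not evacuate); with O(not forward_ballot) we get O(not evacuate).
Premise 3 is O(revoke_blueprint ⊃ evacuate); contrapositively O(not evacuate ⊃ not revoke_blueprint). Since O(not evacuate) holds, K gives O(not revoke_blueprint).
From O(not revoke_blueprint) and premise 4, O(not revoke_blueprint ⊃ not record_disclosure), we obtain O(not record_disclosure).
From O(not record_disclosure) and premise 2, O(not record_disclosure ⊃ close_hatch), we obtain O(close_hatch).
So O(close_hatch) holds — close_hatch is obligatory. None of the other listed options is made obligatory by any chain of premises.

close_hatch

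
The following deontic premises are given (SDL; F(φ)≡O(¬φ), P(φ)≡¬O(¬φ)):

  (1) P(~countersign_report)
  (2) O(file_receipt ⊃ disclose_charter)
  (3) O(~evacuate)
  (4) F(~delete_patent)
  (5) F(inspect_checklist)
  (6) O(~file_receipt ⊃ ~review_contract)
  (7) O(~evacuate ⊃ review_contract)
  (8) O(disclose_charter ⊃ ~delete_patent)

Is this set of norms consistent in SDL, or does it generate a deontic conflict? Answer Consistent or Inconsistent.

Inconsistent

Premise 4 is F(~delete_patent), i.e. O(delete_patent).
Premise 8, O(disclose_charter ⊃ ~delete_patent), contraposes to O(delete_patent ⊃ ~disclose_charter); with O(delete_patent) we get O(~disclose_charter).
The contrapositive of premise 2 (O(file_receipt ⊃ disclose_charter)) is O(~disclose_charter ⊃ ~file_receipt), and O(~disclose_charter) is already established, so O(~file_receipt).
With premise 6, O(~file_receipt ⊃ ~review_contract), the K-axiom yields O(~review_contract).
Premise 7 is O(~evacuate ⊃ review_contract); contrapositively O(~review_contract ⊃ evacuate). Since O(~review_contract) holds, K gives O(evacuate).
But premise 3 directly asserts O(~evacuate).
We now have both O(evacuate) and O(~evacuate) — evacuate is simultaneously obligatory and forbidden, violating the D-axiom.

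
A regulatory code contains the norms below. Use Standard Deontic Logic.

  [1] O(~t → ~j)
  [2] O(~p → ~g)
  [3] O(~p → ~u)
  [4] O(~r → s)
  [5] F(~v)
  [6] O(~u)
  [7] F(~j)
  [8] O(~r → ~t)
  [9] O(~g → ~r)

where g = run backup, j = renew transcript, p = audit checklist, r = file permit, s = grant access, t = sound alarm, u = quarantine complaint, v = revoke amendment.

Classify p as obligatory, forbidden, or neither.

Obligatory

Premise 7, F(~j), is equivalent to O(j).
The contrapositive of premise 1 (O(~t → ~j)) is O(j → t), and O(j) is already established, so O(t).
Premise 8 is O(~r → ~t); contrapositively O(t → r). Since O(t) holds, K gives O(r).
Premise 9, O(~g → ~r), contraposes to O(r → g); with O(r) we get O(g).
The contrapositive of premise 2 (O(~p → ~g)) is O(g → p), and O(g) is already established, so O(p).
Premises 3, 4, 5, 6 do not contribute to this derivation.
Hence p is obligatory.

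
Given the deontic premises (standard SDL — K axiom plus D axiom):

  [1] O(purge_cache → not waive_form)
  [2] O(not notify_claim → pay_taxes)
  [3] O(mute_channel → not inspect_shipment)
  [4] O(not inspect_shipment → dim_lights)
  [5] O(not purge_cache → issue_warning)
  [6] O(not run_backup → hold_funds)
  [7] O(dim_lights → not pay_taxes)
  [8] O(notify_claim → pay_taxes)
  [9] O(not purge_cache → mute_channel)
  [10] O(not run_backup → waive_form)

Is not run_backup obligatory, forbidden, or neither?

Forbidden

Premises 2 and 8 cover both cases: O(not notify_claim → pay_taxes) and O(notify_claim → pay_taxes). Since not notify_claim ∨ notify_claim is a tautology, O(pay_taxes) follows.
The contrapositive of premise 7 (O(dim_lights → not pay_taxes)) is O(pay_taxes → not dim_lights), and O(pay_taxes) is already established, so O(not dim_lights).
Premise 4 is O(not inspect_shipment → dim_lights); contrapositively O(not dim_lights → inspect_shipment). Since O(not dim_lights) holds, K gives O(inspect_shipment).
Premise 3 is O(mute_channel → not inspect_shipment); contrapositively O(inspect_shipment → not mute_channel). Since O(inspect_shipment) holds, K gives O(not mute_channel).
Premise 9 is O(not purge_cache → mute_channel); contrapositively O(not mute_channel → purge_cache). Since O(not mute_channel) holds, K gives O(purge_cache).
Premise 1 is O(purge_cache → not waive_form); since O(purge_cache), deontic closure gives O(not waive_form).
Premise 10 is O(not run_backup → waive_form); contrapositively O(not waive_form → run_backup). Since O(not waive_form) holds, K gives O(run_backup).
Premises 5, 6 do not contribute to this derivation.
Thus O(run_backup), which is F(not run_backup): not run_backup is forbidden.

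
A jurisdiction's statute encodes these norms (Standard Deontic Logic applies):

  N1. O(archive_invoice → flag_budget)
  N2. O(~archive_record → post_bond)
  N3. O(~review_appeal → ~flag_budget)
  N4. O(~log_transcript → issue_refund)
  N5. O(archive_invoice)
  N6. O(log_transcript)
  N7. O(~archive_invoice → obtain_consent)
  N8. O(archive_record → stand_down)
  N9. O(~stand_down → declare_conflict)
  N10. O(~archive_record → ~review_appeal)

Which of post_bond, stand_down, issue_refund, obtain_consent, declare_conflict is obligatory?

stand_down

Premise 5 states O(archive_invoice) outright.
From O(archive_invoice) and premise 1, O(archive_invoice → flag_budget), we obtain O(flag_budget).
Premise 3 is O(~review_appeal → ~flag_budget); contrapositively O(flag_budget → review_appeal). Since O(flag_budget) holds, K gives O(review_appeal).
Premise 10 is O(~archive_record → ~review_appeal); contrapositively O(review_appeal → archive_record). Since O(review_appeal) holds, K gives O(archive_record).
Applying K to premise 8 (O(archive_record → stand_down)) and O(archive_record) yields O(stand_down).
So O(stand_down) holds — stand_down is obligatory. None of the other listed options is made obligatory by any chain of premises.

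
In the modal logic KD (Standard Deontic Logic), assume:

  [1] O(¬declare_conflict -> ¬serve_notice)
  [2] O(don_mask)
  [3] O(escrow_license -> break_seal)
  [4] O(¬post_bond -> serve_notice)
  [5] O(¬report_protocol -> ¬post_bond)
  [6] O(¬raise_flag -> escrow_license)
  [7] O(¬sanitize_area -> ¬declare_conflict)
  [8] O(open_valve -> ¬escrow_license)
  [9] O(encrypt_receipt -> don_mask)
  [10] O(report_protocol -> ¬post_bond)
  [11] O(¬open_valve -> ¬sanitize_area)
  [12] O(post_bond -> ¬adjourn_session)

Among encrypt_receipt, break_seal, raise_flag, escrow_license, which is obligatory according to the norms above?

Premises 10 and 5 cover both cases: O(report_protocol -> ¬post_bond) and O(¬report_protocol -> ¬post_bond). Since report_protocol ∨ ¬report_protocol is a tautology, O(¬post_bond) follows.
With premise 4, O(¬post_bond -> serve_notice), the K-axiom yields O(serve_notice).
Premise 1 is O(¬declare_conflict -> ¬serve_notice); contrapositively O(serve_notice -> declare_conflict). Since O(serve_notice) holds, K gives O(declare_conflict).
The contrapositive of premise 7 (O(¬sanitize_area -> ¬declare_conflict)) is O(declare_conflict -> sanitize_area), and O(declare_conflict) is already established, so O(sanitize_area).
Premise 11, O(¬open_valve -> ¬sanitize_area), contraposes to O(sanitize_area -> open_valve); with O(sanitize_area) we get O(open_valve).
Applying K to premise 8 (O(open_valve -> ¬escrow_license)) and O(open_valve) yields O(¬escrow_license).
Premise 6 is O(¬raise_flag -> escrow_license); contrapositively O(¬escrow_license -> raise_flag). Since O(¬escrow_license) holds, K gives O(raise_flag).
So O(raise_flag) holds — raise_flag is obligatory. None of the other listed options is made obligatory by any chain of premises.

raise_flag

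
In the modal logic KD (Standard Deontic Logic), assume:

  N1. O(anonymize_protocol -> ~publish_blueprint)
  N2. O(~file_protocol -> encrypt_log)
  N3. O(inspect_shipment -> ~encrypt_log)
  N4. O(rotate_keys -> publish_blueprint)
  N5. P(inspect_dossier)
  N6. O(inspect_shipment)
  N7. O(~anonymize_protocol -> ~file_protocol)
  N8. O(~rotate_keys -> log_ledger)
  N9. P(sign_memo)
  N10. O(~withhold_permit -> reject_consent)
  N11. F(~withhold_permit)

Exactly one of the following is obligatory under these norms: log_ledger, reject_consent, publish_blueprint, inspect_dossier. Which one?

log_ledger

Premise 6 gives O(inspect_shipment).
Premise 3 is O(inspect_shipment -> ~encrypt_log); since O(inspect_shipment), deontic closure gives O(~encrypt_log).
Premise 2, O(~file_protocol -> encrypt_log), contraposes to O(~encrypt_log -> file_protocol); with O(~encrypt_log) we get O(file_protocol).
Premise 7 is O(~anonymize_protocol -> ~file_protocol); contrapositively O(file_protocol -> anonymize_protocol). Since O(file_protocol) holds, K gives O(anonymize_protocol).
Applying K to premise 1 (O(anonymize_protocol -> ~publish_blueprint)) and O(anonymize_protocol) yields O(~publish_blueprint).
Premise 4 is O(rotate_keys -> publish_blueprint); contrapositively O(~publish_blueprint -> ~rotate_keys). Since O(~publish_blueprint) holds, K gives O(~rotate_keys).
With premise 8, O(~rotate_keys -> log_ledger), the K-axiom yields O(log_ledger).
So O(log_ledger) holds — log_ledger is obligatory. None of the other listed options is made obligatory by any chain of premises.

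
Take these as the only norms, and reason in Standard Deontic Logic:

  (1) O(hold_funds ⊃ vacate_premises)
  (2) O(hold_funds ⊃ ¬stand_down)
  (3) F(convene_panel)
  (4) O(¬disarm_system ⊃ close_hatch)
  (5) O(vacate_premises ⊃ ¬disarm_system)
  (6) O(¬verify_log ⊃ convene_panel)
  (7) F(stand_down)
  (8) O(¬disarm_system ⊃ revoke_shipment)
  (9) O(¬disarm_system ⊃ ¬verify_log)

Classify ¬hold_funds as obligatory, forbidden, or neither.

Obligatory

F(convene_panel) at premise 3 means O(¬convene_panel).
The contrapositive of premise 6 (O(¬verify_log ⊃ convene_panel)) is O(¬convene_panel ⊃ verify_log), and O(¬convene_panel) is already established, so O(verify_log).
Premise 9, O(¬disarm_system ⊃ ¬verify_log), contraposes to O(verify_log ⊃ disarm_system); with O(verify_log) we get O(disarm_system).
The contrapositive of premise 5 (O(vacate_premises ⊃ ¬disarm_system)) is O(disarm_system ⊃ ¬vacate_premises), and O(disarm_system) is already established, so O(¬vacate_premises).
The contrapositive of premise 1 (O(hold_funds ⊃ vacate_premises)) is O(¬vacate_premises ⊃ ¬hold_funds), and O(¬vacate_premises) is already established, so O(¬hold_funds).
Premises 2, 4, 7, 8 do not contribute to this derivation.
Hence ¬hold_funds is obligatory.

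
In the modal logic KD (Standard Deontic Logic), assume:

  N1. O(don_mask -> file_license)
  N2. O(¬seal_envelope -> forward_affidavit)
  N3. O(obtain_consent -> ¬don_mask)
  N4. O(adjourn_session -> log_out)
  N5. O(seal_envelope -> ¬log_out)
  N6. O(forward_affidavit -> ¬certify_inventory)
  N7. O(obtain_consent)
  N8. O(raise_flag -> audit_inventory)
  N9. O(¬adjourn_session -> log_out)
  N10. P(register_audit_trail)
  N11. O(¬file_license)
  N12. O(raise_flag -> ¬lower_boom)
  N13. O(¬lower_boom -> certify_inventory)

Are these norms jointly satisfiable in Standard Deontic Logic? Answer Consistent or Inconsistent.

Consistent

Premise 1 is O(don_mask -> file_license), but O(don_mask) is not derivable from the premises, so it does not yield O(file_license).
So O(file_license) is not derivable, and the apparent clash with O(¬file_license) does not arise.
A world satisfying every obligation exists (e.g. adjourn_session=false, audit_inventory=false, certify_inventory=false, don_mask=false, file_license=false, forward_affidavit=true, log_out=true, lower_boom=true, obtain_consent=true, raise_flag=false, register_audit_trail=false, seal_envelope=false); no atom is both obligatory and forbidden, so the set is consistent.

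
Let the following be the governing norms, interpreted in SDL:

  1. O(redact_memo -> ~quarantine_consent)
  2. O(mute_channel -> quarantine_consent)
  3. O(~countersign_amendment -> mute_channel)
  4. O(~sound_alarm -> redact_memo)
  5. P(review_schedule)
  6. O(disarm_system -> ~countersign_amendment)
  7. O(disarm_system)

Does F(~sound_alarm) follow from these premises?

From premise 7 we have O(disarm_system).
Applying K to premise 6 (O(disarm_system -> ~countersign_amendment)) and O(disarm_system) yields O(~countersign_amendment).
With premise 3, O(~countersign_amendment -> mute_channel), the K-axiom yields O(mute_channel).
Premise 2 is O(mute_channel -> quarantine_consent); since O(mute_channel), deontic closure gives O(quarantine_consent).
Premise 1 is O(redact_memo -> ~quarantine_consent); contrapositively O(quarantine_consent -> ~redact_memo). Since O(quarantine_consent) holds, K gives O(~redact_memo).
Premise 4, O(~sound_alarm -> redact_memo), contraposes to O(~redact_memo -> sound_alarm); with O(~redact_memo) we get O(sound_alarm).
Premise 5 does not contribute to this derivation.
So O(sound_alarm) holds, i.e. F(~sound_alarm). The claim follows.

Yes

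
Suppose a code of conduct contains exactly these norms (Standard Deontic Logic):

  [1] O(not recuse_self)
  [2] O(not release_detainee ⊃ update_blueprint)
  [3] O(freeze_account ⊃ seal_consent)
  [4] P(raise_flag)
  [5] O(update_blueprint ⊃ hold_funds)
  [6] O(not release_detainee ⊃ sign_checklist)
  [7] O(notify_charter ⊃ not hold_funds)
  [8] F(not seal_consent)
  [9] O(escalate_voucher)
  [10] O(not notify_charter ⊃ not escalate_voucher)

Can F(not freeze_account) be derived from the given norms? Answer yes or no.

Premise 3 is O(freeze_account ⊃ seal_consent); even if O(seal_consent) held, inferring O(freeze_account) would be affirming the consequent — invalid.
No other premise forces O(freeze_account). An ideal world satisfying every premise can still have not freeze_account true, so F(not freeze_account) is not derivable.

No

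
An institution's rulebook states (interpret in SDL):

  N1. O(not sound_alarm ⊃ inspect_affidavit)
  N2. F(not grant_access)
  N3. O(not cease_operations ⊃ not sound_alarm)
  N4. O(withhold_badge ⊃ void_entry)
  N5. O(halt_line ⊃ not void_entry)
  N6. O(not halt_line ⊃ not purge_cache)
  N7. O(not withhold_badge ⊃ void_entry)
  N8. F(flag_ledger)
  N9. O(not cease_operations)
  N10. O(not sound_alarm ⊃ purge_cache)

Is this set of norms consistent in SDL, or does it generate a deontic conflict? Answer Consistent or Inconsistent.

Premises 4 and 7 are O(withhold_badge ⊃ void_entry) and O(not withhold_badge ⊃ void_entry); every ideal world satisfies withhold_badge or not withhold_badge, so in either case void_entry holds — hence O(void_entry).
Premise 5 is O(halt_line ⊃ not void_entry); contrapositively O(void_entry ⊃ not halt_line). Since O(void_entry) holds, K gives O(not halt_line).
Applying K to premise 6 (O(not halt_line ⊃ not purge_cache)) and O(not halt_line) yields O(not purge_cache).
Premise 10, O(not sound_alarm ⊃ purge_cache), contraposes to O(not purge_cache ⊃ sound_alarm); with O(not purge_cache) we get O(sound_alarm).
Premise 3 is O(not cease_operations ⊃ not sound_alarm); contrapositively O(sound_alarm ⊃ cease_operations). Since O(sound_alarm) holds, K gives O(cease_operations).
But premise 9 directly asserts O(not cease_operations).
We now have both O(cease_operations) and O(not cease_operations) — cease_operations is simultaneously obligatory and forbidden, violating the D-axiom.

Inconsistent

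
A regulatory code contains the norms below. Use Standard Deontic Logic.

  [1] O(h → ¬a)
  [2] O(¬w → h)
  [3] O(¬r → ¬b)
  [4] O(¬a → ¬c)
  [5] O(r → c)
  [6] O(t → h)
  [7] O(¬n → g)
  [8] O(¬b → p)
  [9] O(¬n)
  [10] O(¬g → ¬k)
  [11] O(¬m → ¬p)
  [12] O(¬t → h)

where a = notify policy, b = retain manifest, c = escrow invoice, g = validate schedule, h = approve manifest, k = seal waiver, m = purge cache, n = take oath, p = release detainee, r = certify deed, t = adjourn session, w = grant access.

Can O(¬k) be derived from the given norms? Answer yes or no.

Premise 10 is O(¬g → ¬k), but O(¬g) is not derivable from the premises, so it does not yield O(¬k).
No other premise forces O(¬k). An ideal world satisfying every premise can still have ¬k false, so O(¬k) is not derivable.

No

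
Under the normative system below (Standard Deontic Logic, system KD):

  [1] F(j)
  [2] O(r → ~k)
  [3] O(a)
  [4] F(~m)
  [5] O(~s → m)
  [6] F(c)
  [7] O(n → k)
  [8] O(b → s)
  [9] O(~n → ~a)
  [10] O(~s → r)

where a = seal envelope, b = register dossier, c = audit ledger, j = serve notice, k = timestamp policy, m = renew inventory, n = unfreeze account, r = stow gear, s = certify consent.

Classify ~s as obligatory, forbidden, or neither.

Forbidden

Premise 3 states O(a) outright.
Premise 9 is O(~n → ~a); contrapositively O(a → n). Since O(a) holds, K gives O(n).
Applying K to premise 7 (O(n → k)) and O(n) yields O(k).
Premise 2, O(r → ~k), contraposes to O(k → ~r); with O(k) we get O(~r).
The contrapositive of premise 10 (O(~s → r)) is O(~r → s), and O(~r) is already established, so O(s).
Premises 1, 4, 5, 6, 8 do not contribute to this derivation.
Thus O(s), which is F(~s): ~s is forbidden.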